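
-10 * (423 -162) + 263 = -2347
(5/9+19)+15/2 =487/18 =27.06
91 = 91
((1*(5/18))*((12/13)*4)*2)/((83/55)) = 4400/3237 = 1.36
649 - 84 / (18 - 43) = 16309 / 25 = 652.36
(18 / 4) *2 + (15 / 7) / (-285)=1196 / 133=8.99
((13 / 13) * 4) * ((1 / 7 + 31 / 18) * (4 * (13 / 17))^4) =3436459520 / 5261823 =653.09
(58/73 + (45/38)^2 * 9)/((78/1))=1414177/8222136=0.17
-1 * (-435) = 435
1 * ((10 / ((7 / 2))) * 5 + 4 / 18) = 914 / 63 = 14.51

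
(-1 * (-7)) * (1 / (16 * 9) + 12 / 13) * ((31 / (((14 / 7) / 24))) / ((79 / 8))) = 755594 / 3081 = 245.24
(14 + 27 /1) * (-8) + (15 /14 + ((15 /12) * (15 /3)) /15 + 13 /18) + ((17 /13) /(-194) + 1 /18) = -103511327 /317772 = -325.74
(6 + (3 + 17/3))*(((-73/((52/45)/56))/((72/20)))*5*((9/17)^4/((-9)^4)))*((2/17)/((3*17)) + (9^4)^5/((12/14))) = -34562063638565312626761041750/2824095573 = -12238276908543318844.25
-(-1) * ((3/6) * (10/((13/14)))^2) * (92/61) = 87.46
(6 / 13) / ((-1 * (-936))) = 1 / 2028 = 0.00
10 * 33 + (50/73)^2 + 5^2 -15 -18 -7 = 1681135/5329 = 315.47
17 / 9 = 1.89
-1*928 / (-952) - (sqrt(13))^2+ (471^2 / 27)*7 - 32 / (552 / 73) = 472116704 / 8211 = 57498.08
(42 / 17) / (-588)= -1 / 238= -0.00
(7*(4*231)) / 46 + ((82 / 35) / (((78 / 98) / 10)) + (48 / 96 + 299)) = 842363 / 1794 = 469.54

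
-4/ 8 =-1/ 2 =-0.50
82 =82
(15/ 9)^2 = 25/ 9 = 2.78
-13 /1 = -13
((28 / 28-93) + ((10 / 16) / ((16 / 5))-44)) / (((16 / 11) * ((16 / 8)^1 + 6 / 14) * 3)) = -1338491 / 104448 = -12.81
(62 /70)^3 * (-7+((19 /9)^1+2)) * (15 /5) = -774566 /128625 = -6.02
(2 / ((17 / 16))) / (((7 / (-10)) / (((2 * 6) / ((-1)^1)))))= 32.27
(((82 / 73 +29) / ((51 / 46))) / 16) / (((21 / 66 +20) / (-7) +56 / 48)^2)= 899613099 / 1596432328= 0.56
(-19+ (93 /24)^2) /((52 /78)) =-5.98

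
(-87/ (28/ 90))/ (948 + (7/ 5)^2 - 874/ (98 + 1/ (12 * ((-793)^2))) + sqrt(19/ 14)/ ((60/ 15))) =-32237991798742799682822000/ 108485837400961652910136189 + 4282221779529787293750 * sqrt(266)/ 759400861806731570370953323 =-0.30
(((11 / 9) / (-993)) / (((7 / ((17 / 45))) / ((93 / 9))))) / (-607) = 5797 / 5126397255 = 0.00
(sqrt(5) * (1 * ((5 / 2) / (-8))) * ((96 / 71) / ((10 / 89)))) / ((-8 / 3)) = 801 * sqrt(5) / 568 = 3.15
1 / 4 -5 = -19 / 4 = -4.75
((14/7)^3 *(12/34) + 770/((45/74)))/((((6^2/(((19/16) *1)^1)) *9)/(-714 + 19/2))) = -1299491111/396576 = -3276.78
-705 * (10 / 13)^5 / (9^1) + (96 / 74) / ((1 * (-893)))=-21.10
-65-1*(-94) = 29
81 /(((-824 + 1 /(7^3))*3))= -9261 /282631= -0.03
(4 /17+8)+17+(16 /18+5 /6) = 8249 /306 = 26.96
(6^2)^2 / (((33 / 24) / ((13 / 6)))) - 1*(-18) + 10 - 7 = 22695 / 11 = 2063.18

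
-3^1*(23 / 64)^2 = -1587 / 4096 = -0.39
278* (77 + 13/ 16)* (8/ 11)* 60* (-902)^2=767990401200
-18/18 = -1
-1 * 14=-14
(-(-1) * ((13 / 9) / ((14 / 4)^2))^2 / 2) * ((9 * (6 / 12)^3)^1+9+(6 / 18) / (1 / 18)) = 7267 / 64827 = 0.11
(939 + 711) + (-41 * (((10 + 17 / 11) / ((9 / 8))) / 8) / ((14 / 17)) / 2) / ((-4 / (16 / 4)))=4662319 / 2772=1681.93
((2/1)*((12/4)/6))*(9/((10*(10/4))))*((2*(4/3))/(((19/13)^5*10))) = 0.01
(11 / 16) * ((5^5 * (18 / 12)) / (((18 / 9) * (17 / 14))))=721875 / 544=1326.98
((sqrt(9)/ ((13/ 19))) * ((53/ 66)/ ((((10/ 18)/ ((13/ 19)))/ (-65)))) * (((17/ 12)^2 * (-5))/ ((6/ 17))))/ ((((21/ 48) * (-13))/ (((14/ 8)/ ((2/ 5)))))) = -6509725/ 1056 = -6164.51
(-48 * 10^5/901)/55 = -960000/9911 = -96.86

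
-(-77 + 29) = 48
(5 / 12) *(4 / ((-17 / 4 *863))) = -20 / 44013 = -0.00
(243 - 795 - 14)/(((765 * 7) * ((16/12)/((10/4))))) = -283/1428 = -0.20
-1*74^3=-405224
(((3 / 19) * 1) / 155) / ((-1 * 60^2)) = -1 / 3534000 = -0.00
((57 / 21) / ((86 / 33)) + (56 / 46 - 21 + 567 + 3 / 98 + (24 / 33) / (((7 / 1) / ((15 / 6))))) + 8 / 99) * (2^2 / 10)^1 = 5264258138 / 23988195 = 219.45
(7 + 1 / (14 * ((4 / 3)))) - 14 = -389 / 56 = -6.95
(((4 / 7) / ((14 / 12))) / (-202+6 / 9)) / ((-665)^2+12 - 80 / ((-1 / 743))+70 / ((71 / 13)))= -1278 / 263552209823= -0.00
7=7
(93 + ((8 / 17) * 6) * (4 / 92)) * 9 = 838.10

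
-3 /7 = -0.43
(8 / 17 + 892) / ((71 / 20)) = 303440 / 1207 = 251.40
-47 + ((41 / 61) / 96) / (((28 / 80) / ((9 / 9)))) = -481451 / 10248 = -46.98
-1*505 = -505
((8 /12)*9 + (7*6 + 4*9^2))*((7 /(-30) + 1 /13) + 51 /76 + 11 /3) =1920977 /1235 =1555.45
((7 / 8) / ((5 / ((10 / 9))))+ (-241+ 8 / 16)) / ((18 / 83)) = -718033 / 648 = -1108.08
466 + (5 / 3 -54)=1241 / 3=413.67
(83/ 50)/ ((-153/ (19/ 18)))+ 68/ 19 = 9333637/ 2616300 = 3.57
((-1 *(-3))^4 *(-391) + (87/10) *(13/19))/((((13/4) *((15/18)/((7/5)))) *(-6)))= 84229026/30875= 2728.07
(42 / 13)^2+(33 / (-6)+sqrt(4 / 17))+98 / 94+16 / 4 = 2 * sqrt(17) / 17+158549 / 15886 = 10.47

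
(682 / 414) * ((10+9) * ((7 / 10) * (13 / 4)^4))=1295327033 / 529920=2444.38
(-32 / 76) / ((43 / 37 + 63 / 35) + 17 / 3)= -4440 / 90991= -0.05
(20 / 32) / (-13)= -5 / 104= -0.05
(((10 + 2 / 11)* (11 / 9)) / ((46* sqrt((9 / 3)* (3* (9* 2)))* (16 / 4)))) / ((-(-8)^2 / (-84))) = 49* sqrt(2) / 9936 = 0.01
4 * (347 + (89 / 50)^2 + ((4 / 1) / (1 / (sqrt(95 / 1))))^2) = 4675421 / 625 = 7480.67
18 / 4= 9 / 2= 4.50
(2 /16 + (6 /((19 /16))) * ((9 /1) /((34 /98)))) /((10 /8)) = 339011 /3230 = 104.96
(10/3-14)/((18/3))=-16/9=-1.78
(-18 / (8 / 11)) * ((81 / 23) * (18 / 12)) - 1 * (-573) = 81375 / 184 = 442.26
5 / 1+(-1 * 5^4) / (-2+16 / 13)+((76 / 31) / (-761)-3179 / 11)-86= 20877883 / 47182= 442.50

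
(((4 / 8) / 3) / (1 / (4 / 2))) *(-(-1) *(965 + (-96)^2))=10181 / 3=3393.67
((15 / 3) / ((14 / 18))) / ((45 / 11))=11 / 7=1.57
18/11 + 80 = 898/11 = 81.64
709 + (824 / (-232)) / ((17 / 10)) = 348507 / 493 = 706.91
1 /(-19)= -1 /19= -0.05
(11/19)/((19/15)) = 165/361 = 0.46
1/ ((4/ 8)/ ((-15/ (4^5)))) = -15/ 512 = -0.03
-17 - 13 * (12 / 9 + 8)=-415 / 3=-138.33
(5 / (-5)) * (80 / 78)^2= -1600 / 1521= -1.05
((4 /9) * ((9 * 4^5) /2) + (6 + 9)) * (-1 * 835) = -1722605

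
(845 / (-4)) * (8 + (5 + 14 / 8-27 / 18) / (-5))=-23491 / 16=-1468.19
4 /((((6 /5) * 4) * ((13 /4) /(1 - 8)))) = -70 /39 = -1.79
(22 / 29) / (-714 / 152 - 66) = -1672 / 155817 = -0.01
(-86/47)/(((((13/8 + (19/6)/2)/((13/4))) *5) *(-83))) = 6708/1501885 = 0.00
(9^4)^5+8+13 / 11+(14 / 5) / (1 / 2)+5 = 668671600248131085143 / 55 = 12157665459056928820.78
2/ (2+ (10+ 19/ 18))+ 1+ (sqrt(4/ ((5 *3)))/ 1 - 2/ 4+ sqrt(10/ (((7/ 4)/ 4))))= 2 *sqrt(15)/ 15+ 307/ 470+ 4 *sqrt(70)/ 7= 5.95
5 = 5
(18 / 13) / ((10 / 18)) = 162 / 65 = 2.49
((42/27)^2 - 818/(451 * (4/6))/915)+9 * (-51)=-5087229694/11141955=-456.58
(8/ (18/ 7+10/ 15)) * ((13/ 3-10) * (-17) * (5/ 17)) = 70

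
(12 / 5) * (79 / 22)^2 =18723 / 605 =30.95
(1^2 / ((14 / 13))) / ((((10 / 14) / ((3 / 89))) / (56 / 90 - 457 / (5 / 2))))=-53287 / 6675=-7.98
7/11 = 0.64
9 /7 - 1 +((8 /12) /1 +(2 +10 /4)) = 229 /42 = 5.45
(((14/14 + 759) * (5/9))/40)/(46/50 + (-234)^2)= 2375/12320307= 0.00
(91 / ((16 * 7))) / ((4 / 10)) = 65 / 32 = 2.03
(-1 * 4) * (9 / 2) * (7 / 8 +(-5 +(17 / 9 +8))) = -103.75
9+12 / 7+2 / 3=239 / 21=11.38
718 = 718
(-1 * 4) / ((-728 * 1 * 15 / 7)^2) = -1 / 608400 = -0.00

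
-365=-365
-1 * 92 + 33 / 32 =-2911 / 32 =-90.97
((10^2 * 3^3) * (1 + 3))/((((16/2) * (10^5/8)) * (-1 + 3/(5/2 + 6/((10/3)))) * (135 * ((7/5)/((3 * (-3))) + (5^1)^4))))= -387/91383500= -0.00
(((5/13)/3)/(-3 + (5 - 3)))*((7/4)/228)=-35/35568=-0.00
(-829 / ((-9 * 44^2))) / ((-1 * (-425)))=0.00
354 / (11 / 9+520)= 3186 / 4691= 0.68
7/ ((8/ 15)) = 105/ 8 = 13.12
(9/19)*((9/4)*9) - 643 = -48139/76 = -633.41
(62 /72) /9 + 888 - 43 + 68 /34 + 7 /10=1373429 /1620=847.80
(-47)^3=-103823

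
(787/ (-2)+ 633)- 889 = -1299/ 2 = -649.50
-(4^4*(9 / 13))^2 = -5308416 / 169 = -31410.75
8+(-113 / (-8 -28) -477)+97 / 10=-82109 / 180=-456.16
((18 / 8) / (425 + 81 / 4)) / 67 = 0.00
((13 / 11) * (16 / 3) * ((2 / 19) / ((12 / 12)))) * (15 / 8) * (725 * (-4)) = -754000 / 209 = -3607.66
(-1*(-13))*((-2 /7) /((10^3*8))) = -13 /28000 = -0.00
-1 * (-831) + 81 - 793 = 119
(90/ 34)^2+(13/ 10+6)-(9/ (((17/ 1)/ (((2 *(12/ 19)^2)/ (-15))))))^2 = 26940418943/ 1883138450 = 14.31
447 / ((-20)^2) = 447 / 400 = 1.12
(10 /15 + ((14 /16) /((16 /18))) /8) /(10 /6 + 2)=1213 /5632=0.22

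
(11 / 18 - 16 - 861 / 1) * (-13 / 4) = 205075 / 72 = 2848.26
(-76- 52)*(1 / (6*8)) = -8 / 3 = -2.67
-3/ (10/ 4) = -6/ 5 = -1.20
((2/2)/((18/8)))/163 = 4/1467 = 0.00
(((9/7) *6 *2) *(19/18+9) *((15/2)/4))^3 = 24614962.13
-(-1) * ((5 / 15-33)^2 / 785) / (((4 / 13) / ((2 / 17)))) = 62426 / 120105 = 0.52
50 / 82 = 25 / 41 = 0.61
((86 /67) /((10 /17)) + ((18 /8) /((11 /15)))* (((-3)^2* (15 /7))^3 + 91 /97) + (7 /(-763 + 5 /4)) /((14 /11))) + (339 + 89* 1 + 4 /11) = 762150854353842 /33961206895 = 22441.81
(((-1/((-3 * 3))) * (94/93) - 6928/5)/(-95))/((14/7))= 2899133/397575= 7.29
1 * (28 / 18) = 14 / 9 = 1.56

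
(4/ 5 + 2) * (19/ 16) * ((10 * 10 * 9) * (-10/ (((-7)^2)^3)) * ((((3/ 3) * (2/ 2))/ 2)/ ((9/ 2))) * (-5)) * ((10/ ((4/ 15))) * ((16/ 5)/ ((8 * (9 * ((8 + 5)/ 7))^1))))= 11875/ 93639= 0.13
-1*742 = -742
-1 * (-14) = 14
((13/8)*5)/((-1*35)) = -13/56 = -0.23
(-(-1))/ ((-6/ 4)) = -2/ 3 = -0.67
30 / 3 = 10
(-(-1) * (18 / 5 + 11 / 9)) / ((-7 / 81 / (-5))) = 279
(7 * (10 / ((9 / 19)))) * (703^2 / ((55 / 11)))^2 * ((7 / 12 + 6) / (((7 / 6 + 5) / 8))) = 554866231870328 / 45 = 12330360708229.51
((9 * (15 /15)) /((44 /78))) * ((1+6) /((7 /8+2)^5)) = 40255488 /70799773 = 0.57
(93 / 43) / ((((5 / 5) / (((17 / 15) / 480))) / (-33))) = -5797 / 34400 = -0.17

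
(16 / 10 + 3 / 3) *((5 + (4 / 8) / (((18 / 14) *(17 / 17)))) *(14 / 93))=8827 / 4185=2.11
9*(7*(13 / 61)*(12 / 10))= 4914 / 305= 16.11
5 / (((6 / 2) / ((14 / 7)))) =10 / 3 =3.33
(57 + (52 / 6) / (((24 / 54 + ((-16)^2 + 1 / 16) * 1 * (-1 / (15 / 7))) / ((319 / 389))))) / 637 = 1898612481 / 21240072581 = 0.09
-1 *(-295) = 295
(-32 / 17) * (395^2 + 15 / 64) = -293694.56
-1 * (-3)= 3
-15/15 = -1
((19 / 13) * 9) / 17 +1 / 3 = 734 / 663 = 1.11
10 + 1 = 11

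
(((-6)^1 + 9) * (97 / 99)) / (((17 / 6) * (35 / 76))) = 14744 / 6545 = 2.25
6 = 6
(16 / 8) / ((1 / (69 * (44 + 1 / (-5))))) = 30222 / 5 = 6044.40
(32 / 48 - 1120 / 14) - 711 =-2371 / 3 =-790.33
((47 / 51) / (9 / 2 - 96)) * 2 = -188 / 9333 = -0.02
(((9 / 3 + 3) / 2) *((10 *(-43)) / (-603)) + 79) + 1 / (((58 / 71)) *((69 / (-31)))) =7202913 / 89378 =80.59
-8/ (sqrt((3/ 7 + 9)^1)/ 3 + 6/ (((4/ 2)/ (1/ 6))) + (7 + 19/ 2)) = -2856/ 6047 + 8*sqrt(462)/ 6047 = -0.44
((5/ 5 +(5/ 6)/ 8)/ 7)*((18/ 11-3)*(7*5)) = -1325/ 176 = -7.53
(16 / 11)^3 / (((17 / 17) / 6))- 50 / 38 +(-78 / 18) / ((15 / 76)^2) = -1606173857 / 17070075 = -94.09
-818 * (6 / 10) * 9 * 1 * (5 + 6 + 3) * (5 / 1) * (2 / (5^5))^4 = -4947264 / 95367431640625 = -0.00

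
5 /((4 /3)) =3.75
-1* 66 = -66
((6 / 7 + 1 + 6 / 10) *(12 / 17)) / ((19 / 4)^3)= 0.02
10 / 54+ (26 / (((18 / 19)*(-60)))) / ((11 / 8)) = -73 / 495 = -0.15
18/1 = 18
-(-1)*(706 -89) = 617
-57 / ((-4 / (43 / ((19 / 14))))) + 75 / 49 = 44397 / 98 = 453.03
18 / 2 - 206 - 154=-351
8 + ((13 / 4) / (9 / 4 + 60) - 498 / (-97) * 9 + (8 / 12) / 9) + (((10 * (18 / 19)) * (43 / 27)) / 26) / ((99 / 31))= 32196798823 / 590613309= 54.51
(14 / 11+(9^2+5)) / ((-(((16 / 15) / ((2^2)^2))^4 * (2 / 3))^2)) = -5535843750000 / 11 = -503258522727.27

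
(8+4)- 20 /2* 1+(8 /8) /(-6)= 11 /6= 1.83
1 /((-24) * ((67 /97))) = -97 /1608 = -0.06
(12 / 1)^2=144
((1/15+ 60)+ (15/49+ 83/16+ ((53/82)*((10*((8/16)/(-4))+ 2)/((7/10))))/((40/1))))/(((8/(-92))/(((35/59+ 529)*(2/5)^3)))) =-25560.88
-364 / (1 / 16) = -5824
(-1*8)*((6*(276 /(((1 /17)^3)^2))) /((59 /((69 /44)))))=-5516110368432 /649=-8499399643.19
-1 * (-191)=191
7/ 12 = 0.58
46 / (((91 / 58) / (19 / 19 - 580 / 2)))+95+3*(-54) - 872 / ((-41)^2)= -8540.62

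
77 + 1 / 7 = 77.14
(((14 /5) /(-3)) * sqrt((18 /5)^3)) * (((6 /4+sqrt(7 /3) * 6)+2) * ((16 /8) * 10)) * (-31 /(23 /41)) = 4484088 * sqrt(10) /575+2562336 * sqrt(210) /575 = 89237.75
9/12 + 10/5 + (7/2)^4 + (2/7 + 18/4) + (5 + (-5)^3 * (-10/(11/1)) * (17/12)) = 1195963/3696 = 323.58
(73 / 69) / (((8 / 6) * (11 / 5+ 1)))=365 / 1472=0.25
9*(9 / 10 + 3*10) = 2781 / 10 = 278.10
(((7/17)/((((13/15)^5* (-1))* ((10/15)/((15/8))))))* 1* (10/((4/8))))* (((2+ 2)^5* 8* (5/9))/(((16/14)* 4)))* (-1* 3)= 141480.94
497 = 497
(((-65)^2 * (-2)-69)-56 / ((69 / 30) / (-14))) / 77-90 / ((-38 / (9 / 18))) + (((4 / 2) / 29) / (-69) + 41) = -53552729 / 836418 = -64.03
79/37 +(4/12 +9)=1273/111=11.47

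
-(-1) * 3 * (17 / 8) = 51 / 8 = 6.38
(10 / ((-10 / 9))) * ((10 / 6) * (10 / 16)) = -75 / 8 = -9.38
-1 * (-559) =559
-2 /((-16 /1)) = 1 /8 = 0.12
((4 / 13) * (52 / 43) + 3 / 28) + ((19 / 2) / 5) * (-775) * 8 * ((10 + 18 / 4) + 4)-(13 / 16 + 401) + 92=-1051040629 / 4816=-218239.33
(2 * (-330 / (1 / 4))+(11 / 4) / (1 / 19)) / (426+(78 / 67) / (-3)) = -693517 / 114064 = -6.08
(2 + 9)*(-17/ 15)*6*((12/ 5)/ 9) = -1496/ 75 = -19.95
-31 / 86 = -0.36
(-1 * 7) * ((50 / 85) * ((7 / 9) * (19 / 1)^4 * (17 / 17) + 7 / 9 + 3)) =-63859670 / 153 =-417383.46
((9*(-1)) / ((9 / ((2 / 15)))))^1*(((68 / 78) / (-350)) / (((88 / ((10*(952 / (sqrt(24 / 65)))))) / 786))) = 75718*sqrt(390) / 32175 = 46.47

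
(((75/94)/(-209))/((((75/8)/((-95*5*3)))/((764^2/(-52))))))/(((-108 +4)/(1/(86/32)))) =87554400/3757039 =23.30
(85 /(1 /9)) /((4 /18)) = 6885 /2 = 3442.50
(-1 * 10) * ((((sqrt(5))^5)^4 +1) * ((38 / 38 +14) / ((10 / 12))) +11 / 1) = -1757812790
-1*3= -3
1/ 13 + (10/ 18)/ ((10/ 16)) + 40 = 4793/ 117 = 40.97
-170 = -170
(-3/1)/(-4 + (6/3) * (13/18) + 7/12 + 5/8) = 216/97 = 2.23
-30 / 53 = -0.57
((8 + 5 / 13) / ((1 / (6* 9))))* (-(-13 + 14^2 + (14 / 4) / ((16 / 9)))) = -83748.16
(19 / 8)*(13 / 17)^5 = 0.62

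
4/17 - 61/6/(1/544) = -282052/51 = -5530.43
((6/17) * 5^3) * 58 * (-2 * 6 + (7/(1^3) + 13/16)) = -728625/68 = -10715.07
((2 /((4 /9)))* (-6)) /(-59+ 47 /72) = 1944 /4201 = 0.46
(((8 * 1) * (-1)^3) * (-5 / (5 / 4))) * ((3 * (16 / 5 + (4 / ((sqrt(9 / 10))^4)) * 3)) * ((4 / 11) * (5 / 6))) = 155648 / 297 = 524.07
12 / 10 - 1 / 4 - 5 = -81 / 20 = -4.05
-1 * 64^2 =-4096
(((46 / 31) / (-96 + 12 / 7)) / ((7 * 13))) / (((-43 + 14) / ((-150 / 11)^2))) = 0.00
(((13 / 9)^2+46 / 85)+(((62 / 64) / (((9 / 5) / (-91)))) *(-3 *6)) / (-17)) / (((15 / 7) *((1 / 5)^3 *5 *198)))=-37961483 / 13087008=-2.90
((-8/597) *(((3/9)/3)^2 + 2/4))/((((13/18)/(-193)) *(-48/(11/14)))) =-176209/5867316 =-0.03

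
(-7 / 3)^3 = -343 / 27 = -12.70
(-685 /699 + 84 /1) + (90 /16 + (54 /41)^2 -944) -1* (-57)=-7488351809 /9400152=-796.62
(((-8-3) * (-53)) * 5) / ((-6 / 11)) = -32065 / 6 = -5344.17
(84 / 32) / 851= 0.00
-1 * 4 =-4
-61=-61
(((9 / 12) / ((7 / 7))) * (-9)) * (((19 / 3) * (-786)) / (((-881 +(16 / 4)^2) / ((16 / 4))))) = -134406 / 865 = -155.38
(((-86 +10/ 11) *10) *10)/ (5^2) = -3744/ 11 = -340.36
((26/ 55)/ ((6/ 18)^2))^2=54756/ 3025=18.10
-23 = -23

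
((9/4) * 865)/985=1557/788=1.98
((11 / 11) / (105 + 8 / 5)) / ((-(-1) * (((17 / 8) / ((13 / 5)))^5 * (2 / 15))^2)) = 25619612623586721792 / 6457480462375703125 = 3.97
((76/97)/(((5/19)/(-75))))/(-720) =361/1164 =0.31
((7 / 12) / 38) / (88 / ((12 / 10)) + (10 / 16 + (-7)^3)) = -7 / 122683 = -0.00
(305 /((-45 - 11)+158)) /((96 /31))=9455 /9792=0.97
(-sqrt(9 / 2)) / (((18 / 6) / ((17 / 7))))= -17* sqrt(2) / 14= -1.72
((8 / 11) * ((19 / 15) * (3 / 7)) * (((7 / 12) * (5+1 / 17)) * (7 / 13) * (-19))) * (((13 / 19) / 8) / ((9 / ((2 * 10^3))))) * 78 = -29738800 / 1683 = -17670.11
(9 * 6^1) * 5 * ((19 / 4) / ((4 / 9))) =23085 / 8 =2885.62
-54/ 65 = -0.83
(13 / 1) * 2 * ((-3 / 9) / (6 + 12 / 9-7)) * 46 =-1196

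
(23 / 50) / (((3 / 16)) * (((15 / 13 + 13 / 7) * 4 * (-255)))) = -0.00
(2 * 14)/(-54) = -14/27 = -0.52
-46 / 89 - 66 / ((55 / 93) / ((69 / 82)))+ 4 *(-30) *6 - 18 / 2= -15023374 / 18245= -823.42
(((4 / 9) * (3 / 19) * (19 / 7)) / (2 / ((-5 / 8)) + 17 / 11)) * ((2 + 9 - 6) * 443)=-487300 / 1911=-255.00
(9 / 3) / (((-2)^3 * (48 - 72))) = 1 / 64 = 0.02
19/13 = 1.46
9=9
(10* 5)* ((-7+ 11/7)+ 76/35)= -1140/7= -162.86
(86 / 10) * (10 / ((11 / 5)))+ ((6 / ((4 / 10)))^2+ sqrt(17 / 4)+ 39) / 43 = sqrt(17) / 86+ 21394 / 473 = 45.28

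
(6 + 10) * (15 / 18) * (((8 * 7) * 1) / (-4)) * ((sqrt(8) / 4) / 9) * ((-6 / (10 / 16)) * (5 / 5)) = 896 * sqrt(2) / 9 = 140.79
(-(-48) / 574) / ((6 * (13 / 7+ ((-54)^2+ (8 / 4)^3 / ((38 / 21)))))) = 76 / 15935183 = 0.00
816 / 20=204 / 5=40.80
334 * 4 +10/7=9362/7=1337.43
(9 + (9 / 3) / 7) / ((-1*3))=-22 / 7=-3.14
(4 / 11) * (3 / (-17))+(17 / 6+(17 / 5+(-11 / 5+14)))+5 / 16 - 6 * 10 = -1872319 / 44880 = -41.72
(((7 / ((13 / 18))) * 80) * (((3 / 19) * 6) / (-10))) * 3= -54432 / 247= -220.37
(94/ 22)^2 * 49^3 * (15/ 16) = 3898299615/ 1936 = 2013584.51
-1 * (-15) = 15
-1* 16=-16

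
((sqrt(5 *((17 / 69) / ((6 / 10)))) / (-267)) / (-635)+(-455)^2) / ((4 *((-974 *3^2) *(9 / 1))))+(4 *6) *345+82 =2638639487 / 315576 - sqrt(391) / 738359794296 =8361.34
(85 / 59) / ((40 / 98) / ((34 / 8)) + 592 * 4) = 70805 / 116384816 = 0.00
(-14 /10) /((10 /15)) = -21 /10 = -2.10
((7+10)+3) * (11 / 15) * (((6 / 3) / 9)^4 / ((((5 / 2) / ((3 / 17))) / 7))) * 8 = 78848 / 557685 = 0.14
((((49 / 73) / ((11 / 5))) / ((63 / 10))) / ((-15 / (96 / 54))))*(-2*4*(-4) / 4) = -8960 / 195129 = -0.05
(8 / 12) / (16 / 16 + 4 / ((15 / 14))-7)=-5 / 17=-0.29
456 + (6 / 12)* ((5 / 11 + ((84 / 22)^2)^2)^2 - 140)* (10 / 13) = 49741233025873 / 2786665453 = 17849.73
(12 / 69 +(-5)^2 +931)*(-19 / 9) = -2018.59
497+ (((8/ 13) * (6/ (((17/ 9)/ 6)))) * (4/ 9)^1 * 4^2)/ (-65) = 7120973/ 14365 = 495.72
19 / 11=1.73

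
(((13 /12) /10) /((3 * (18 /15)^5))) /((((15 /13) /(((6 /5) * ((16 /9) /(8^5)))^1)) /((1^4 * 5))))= 21125 /5159780352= 0.00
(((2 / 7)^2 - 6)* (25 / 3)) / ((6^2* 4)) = -3625 / 10584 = -0.34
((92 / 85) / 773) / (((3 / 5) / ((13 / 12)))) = 299 / 118269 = 0.00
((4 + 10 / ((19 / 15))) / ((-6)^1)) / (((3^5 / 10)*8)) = -565 / 55404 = -0.01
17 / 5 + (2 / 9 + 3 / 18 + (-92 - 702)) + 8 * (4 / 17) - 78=-1325483 / 1530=-866.33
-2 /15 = -0.13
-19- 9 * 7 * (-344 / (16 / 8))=10817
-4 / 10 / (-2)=1 / 5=0.20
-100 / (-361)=100 / 361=0.28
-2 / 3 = -0.67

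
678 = 678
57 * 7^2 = 2793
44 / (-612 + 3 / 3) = -44 / 611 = -0.07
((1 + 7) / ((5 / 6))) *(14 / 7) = 96 / 5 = 19.20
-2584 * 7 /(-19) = 952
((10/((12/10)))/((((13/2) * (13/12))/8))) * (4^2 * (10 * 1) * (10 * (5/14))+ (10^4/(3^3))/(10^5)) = 172801120/31941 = 5410.01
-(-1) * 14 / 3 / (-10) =-7 / 15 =-0.47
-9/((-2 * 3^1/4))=6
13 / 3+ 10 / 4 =6.83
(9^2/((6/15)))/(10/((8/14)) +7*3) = 405/77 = 5.26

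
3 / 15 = 1 / 5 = 0.20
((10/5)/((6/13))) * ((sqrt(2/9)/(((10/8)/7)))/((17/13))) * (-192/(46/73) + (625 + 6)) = 7102732 * sqrt(2)/3519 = 2854.44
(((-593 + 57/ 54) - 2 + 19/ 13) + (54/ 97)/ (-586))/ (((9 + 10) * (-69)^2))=-3940322179/ 601598845926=-0.01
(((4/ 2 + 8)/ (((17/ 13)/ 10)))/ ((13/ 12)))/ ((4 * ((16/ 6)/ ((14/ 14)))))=225/ 34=6.62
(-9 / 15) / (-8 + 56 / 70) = 1 / 12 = 0.08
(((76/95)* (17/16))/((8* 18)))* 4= 17/720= 0.02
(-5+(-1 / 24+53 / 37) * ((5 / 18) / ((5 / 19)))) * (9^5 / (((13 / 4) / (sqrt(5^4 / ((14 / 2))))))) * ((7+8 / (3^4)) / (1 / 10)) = -15651140625 * sqrt(7) / 962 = -43044725.39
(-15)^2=225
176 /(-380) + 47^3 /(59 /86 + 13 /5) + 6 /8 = 31595.40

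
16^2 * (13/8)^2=676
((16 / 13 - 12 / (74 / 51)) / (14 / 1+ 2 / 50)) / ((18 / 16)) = -677200 / 1519479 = -0.45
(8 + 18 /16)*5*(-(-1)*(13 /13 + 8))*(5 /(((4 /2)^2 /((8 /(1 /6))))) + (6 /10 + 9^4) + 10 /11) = 2719367.80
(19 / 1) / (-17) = -19 / 17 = -1.12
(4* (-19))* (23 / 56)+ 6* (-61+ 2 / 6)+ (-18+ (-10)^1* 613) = -91605 / 14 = -6543.21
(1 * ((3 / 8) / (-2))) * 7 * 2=-21 / 8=-2.62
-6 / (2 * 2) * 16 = -24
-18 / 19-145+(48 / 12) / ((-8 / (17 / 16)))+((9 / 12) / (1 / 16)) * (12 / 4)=-67171 / 608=-110.48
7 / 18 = 0.39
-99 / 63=-11 / 7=-1.57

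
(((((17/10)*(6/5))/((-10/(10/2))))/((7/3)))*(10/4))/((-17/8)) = 0.51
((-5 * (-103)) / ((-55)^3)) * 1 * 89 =-9167 / 33275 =-0.28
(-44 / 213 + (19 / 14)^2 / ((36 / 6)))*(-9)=-25149 / 27832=-0.90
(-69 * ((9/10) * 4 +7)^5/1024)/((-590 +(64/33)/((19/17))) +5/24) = 18092391613659/1179876400000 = 15.33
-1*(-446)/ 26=223/ 13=17.15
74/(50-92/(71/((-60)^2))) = -2627/163825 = -0.02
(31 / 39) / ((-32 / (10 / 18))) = -0.01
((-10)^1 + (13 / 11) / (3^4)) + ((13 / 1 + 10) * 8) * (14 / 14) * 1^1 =155047 / 891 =174.01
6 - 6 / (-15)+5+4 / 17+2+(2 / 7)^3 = 398217 / 29155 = 13.66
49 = 49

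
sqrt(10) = 3.16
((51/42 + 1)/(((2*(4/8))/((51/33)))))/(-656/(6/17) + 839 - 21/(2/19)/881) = -1392861/415118935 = -0.00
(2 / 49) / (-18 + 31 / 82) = -164 / 70805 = -0.00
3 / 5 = 0.60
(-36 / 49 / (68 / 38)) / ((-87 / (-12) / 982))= -1343376 / 24157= -55.61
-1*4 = -4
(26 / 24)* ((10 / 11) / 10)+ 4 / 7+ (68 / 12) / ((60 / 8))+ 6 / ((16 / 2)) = 7538 / 3465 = 2.18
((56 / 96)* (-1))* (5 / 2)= -35 / 24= -1.46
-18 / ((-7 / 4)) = 72 / 7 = 10.29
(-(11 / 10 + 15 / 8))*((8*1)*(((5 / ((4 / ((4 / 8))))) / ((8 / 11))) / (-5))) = 1309 / 320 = 4.09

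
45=45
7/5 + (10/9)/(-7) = 391/315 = 1.24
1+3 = 4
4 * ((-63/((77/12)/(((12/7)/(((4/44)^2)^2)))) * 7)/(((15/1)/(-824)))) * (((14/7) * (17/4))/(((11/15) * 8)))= 549169632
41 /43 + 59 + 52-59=2277 /43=52.95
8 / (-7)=-8 / 7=-1.14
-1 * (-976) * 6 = 5856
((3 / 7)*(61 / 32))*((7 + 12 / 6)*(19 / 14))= 31293 / 3136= 9.98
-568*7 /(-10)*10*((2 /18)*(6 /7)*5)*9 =17040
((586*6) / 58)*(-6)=-363.72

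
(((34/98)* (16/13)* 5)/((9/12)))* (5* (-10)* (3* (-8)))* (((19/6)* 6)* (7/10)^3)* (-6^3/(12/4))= -20837376/13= -1602875.08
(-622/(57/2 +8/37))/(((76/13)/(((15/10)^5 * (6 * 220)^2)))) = -79171635114/1615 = -49022684.28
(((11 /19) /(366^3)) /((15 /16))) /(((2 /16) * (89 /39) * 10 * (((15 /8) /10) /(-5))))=-18304 /155449072755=-0.00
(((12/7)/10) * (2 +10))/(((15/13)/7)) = 312/25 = 12.48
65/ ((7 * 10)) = 13/ 14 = 0.93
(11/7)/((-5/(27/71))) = -297/2485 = -0.12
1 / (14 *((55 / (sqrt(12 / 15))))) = sqrt(5) / 1925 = 0.00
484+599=1083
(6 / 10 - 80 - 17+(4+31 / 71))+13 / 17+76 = -91724 / 6035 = -15.20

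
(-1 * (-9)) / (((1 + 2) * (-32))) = -3 / 32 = -0.09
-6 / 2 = -3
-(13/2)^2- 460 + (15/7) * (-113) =-20843/28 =-744.39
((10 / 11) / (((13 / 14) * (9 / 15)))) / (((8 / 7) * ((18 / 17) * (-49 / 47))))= -19975 / 15444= -1.29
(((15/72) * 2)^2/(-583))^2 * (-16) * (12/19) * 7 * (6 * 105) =-153125/38747346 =-0.00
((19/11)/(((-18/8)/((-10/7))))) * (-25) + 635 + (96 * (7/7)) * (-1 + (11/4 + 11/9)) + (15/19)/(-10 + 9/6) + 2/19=892.93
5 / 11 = 0.45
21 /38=0.55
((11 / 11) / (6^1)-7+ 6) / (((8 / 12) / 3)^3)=-1215 / 16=-75.94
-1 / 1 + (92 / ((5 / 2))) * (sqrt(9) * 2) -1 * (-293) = 2564 / 5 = 512.80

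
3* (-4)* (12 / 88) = -18 / 11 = -1.64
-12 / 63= -4 / 21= -0.19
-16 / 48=-1 / 3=-0.33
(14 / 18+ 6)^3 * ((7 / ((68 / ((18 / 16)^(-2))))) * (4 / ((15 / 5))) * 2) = 203374976 / 3011499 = 67.53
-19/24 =-0.79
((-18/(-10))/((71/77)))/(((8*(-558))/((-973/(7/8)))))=10703/22010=0.49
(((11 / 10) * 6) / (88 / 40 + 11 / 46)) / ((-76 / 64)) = -736 / 323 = -2.28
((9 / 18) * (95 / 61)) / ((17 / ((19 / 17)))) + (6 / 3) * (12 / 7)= 858827 / 246806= 3.48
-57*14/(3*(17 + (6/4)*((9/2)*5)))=-152/29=-5.24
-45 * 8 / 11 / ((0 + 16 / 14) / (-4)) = 1260 / 11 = 114.55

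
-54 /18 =-3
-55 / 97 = -0.57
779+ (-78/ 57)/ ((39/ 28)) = 44347/ 57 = 778.02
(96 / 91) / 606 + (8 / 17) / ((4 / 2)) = 0.24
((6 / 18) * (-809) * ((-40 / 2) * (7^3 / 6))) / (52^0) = 2774870 / 9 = 308318.89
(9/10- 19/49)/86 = 251/42140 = 0.01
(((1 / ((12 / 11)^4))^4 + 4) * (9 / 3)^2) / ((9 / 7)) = 5498407358106024775 / 184884258895036416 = 29.74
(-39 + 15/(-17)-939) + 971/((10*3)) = -482723/510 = -946.52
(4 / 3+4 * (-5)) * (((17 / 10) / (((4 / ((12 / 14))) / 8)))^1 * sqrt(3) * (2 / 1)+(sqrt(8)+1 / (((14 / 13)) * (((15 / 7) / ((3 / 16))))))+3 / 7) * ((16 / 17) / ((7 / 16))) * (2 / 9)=-16384 * sqrt(3) / 315 - 8192 * sqrt(2) / 459 - 73088 / 16065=-119.88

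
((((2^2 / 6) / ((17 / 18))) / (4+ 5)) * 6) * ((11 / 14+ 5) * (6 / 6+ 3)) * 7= 1296 / 17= 76.24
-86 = -86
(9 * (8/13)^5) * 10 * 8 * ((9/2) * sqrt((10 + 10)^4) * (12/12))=42467328000/371293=114376.86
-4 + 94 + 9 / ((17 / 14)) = 1656 / 17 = 97.41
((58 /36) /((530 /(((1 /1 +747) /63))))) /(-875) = -5423 /131473125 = -0.00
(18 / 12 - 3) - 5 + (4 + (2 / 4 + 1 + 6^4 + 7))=1302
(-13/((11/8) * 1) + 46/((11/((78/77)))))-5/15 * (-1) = -12413/2541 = -4.89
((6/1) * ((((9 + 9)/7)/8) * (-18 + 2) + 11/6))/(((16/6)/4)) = -417/14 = -29.79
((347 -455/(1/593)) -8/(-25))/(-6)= 1122782/25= 44911.28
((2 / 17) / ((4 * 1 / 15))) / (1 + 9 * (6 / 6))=0.04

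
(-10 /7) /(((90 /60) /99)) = -660 /7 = -94.29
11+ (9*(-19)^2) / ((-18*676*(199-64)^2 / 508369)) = 87520991 / 24640200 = 3.55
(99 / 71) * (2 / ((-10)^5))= -99 / 3550000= -0.00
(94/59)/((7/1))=94/413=0.23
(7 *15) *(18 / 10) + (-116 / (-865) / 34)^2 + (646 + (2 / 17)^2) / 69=2959639386191 / 14920354725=198.36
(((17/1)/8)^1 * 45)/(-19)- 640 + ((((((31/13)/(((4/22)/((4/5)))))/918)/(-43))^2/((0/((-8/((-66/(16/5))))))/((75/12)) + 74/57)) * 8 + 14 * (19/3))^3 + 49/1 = 885445090805152831341949509268584911605780195757/1271311520508255563445568957819573577625000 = 696481.61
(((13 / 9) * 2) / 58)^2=169 / 68121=0.00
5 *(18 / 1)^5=9447840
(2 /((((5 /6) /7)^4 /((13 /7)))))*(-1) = -11557728 /625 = -18492.36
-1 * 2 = -2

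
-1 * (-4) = 4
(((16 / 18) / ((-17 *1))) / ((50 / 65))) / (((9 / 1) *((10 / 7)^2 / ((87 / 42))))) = -2639 / 344250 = -0.01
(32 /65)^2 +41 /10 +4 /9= 364037 /76050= 4.79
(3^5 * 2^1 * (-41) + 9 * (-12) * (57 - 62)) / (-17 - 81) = 9693 / 49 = 197.82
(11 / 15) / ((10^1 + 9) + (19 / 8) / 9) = 264 / 6935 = 0.04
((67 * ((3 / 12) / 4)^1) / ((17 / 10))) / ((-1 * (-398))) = 335 / 54128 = 0.01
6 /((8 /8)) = 6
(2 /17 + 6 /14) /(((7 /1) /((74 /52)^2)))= 6845 /43316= 0.16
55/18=3.06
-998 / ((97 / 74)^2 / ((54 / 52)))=-73778148 / 122317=-603.17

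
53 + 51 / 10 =581 / 10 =58.10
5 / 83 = 0.06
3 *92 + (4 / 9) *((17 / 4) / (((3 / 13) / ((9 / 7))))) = 6017 / 21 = 286.52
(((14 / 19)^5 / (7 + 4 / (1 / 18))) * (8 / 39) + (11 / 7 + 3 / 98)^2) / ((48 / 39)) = 188085117350899 / 90175484586432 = 2.09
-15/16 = -0.94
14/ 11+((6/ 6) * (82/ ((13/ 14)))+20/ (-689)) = 678710/ 7579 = 89.55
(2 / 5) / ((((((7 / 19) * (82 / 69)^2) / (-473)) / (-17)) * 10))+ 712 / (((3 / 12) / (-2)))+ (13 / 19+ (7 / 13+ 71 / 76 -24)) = -741099439391 / 145322450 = -5099.69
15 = 15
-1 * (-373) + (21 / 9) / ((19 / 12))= 7115 / 19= 374.47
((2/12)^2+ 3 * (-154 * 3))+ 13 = -1372.97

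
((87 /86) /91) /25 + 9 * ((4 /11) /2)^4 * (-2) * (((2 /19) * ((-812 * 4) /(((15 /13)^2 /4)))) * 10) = 10997234600293 /54425721350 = 202.06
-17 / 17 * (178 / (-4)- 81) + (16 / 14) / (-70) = 61487 / 490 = 125.48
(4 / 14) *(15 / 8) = 15 / 28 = 0.54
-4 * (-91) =364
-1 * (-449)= 449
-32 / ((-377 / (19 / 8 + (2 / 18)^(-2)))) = 92 / 13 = 7.08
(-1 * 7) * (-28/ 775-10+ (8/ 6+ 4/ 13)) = 1776194/ 30225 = 58.77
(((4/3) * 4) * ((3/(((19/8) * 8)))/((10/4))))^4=0.01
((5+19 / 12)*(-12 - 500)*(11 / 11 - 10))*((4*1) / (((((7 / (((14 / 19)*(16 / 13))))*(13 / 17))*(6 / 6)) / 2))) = 41115.63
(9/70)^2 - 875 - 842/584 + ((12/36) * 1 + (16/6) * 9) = -228594959/268275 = -852.09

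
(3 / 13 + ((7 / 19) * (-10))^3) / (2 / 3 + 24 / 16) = -26630538 / 1159171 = -22.97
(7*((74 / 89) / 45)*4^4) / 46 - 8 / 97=0.64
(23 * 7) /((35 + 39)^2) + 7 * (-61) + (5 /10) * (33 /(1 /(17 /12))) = -4420179 /10952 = -403.60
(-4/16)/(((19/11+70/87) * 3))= -319/9692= -0.03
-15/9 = -5/3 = -1.67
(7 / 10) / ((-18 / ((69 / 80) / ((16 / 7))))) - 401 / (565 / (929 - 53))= -621.74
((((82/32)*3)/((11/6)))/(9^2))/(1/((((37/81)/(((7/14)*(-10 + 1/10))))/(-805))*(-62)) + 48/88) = -47027/127319337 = -0.00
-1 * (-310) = 310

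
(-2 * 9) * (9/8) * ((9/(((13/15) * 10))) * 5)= -10935/104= -105.14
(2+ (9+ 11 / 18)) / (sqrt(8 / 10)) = 209 * sqrt(5) / 36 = 12.98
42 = 42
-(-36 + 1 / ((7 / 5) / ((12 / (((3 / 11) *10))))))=230 / 7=32.86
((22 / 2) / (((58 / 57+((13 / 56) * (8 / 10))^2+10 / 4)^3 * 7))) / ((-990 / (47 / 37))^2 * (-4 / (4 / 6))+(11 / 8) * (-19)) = -55004784807672000000 / 5717017558942250621343366577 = -0.00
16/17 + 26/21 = 778/357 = 2.18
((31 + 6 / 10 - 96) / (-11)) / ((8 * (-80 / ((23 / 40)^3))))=-1958887 / 1126400000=-0.00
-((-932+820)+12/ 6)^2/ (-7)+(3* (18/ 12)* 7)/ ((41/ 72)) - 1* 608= 337480/ 287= 1175.89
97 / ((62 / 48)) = 2328 / 31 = 75.10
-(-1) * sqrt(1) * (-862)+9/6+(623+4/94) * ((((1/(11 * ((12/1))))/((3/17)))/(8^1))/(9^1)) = -860.13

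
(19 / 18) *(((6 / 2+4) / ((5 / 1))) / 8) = 133 / 720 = 0.18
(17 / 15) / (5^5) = 17 / 46875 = 0.00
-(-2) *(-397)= -794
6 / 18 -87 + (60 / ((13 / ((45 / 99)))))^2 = -5046740 / 61347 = -82.27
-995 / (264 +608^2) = -995 / 369928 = -0.00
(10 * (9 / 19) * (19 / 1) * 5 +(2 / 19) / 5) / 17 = 42752 / 1615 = 26.47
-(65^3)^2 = -75418890625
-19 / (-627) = 1 / 33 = 0.03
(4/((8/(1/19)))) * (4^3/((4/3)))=1.26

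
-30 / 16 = -15 / 8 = -1.88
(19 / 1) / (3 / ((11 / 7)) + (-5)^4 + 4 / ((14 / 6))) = 1463 / 48404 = 0.03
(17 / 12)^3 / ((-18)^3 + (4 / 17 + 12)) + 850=850.00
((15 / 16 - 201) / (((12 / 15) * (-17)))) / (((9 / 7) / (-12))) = -37345 / 272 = -137.30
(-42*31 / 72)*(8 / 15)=-434 / 45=-9.64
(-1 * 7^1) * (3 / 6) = -7 / 2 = -3.50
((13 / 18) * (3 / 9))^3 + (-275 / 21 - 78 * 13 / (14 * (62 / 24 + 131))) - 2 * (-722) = 2527337336497 / 1766903544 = 1430.38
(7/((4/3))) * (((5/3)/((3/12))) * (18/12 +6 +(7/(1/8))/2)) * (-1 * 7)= -17395/2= -8697.50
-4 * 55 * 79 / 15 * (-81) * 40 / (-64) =-117315 / 2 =-58657.50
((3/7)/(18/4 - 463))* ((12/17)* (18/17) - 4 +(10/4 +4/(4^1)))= -429/1855091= -0.00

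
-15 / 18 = -5 / 6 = -0.83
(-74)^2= 5476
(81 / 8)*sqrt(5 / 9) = 27*sqrt(5) / 8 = 7.55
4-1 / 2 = 7 / 2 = 3.50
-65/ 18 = -3.61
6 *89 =534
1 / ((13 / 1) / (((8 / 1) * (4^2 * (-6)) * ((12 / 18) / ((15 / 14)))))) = -7168 / 195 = -36.76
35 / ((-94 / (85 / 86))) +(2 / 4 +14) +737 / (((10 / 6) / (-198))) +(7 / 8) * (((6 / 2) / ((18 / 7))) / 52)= -2207977414343 / 25222080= -87541.45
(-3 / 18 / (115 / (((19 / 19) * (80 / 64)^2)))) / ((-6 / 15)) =25 / 4416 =0.01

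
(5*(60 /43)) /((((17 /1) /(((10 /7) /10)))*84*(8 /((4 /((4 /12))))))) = 75 /71638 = 0.00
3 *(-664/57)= -664/19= -34.95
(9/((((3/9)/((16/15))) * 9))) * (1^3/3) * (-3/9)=-0.36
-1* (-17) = 17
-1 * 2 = -2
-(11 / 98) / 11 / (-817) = 1 / 80066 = 0.00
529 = 529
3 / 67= 0.04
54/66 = 9/11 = 0.82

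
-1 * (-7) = 7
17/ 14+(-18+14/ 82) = -9537/ 574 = -16.61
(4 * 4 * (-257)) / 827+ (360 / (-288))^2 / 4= -242493 / 52928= -4.58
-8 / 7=-1.14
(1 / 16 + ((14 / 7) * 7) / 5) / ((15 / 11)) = 2519 / 1200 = 2.10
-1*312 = -312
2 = 2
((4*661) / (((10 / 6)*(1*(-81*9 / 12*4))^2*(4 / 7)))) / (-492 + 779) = 661 / 4035015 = 0.00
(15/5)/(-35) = -3/35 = -0.09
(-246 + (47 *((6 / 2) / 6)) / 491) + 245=-935 / 982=-0.95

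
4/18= 2/9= 0.22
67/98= 0.68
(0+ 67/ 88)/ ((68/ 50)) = 0.56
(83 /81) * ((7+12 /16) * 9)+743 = 29321 /36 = 814.47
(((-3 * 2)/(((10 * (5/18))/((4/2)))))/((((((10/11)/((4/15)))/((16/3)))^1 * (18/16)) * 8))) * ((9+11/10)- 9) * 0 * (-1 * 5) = 0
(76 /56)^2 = 361 /196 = 1.84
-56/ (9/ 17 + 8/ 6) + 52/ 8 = -23.56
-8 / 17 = -0.47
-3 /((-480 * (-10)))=-1 /1600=-0.00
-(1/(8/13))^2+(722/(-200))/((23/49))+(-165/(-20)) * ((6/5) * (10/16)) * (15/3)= 758301/36800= 20.61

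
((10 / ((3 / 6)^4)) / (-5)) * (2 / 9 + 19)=-5536 / 9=-615.11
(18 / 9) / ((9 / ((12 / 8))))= 1 / 3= 0.33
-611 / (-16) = 611 / 16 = 38.19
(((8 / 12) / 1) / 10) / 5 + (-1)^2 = 1.01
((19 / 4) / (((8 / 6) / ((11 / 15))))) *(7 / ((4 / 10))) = 1463 / 32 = 45.72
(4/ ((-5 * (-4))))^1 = 1/ 5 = 0.20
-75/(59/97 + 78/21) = -10185/587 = -17.35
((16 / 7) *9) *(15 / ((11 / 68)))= 146880 / 77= 1907.53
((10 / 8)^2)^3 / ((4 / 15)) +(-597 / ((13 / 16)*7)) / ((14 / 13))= -66765609 / 802816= -83.16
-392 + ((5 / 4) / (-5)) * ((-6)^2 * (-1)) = -383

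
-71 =-71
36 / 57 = 12 / 19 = 0.63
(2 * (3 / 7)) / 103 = 0.01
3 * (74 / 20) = 111 / 10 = 11.10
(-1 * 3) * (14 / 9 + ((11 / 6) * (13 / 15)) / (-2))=-137 / 60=-2.28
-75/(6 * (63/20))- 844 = -53422/63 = -847.97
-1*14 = -14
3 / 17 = 0.18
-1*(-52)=52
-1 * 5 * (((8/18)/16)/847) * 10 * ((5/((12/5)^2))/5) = -625/2195424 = -0.00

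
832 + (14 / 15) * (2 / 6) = 37454 / 45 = 832.31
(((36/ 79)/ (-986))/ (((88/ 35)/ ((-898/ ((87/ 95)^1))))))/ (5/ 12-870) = -5374530/ 25929082091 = -0.00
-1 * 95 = -95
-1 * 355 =-355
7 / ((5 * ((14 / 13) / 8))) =10.40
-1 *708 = -708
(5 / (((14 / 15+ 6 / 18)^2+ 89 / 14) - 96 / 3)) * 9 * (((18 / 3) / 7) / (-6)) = 20250 / 75721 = 0.27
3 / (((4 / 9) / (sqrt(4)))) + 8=43 / 2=21.50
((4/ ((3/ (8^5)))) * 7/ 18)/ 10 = 229376/ 135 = 1699.08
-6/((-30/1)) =0.20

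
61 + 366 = 427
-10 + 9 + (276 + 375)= 650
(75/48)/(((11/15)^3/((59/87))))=1659375/617584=2.69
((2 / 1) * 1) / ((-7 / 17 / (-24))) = 816 / 7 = 116.57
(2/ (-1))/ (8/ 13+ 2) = -13/ 17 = -0.76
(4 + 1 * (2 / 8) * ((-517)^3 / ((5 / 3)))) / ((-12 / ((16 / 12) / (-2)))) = -414565159 / 360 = -1151569.89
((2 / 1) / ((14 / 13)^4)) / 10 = 28561 / 192080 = 0.15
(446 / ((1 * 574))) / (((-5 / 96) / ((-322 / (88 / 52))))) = 6400992 / 2255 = 2838.58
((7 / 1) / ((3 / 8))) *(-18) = -336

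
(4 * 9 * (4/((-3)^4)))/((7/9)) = 16/7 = 2.29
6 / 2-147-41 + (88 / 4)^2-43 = 256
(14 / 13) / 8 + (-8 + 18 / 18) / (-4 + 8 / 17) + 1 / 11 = 4738 / 2145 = 2.21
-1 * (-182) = 182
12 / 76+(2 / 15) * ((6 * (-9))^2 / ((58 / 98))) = 1810299 / 2755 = 657.10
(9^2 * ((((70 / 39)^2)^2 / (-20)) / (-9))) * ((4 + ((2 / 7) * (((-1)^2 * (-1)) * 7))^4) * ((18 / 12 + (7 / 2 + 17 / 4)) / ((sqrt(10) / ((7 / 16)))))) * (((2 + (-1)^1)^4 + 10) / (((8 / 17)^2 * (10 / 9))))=49422244025 * sqrt(10) / 29246464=5343.79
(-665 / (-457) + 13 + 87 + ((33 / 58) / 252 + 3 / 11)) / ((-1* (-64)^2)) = -2491527889 / 100317364224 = -0.02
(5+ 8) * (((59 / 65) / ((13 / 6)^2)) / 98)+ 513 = 21241827 / 41405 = 513.03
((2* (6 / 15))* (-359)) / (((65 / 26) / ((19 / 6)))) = -27284 / 75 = -363.79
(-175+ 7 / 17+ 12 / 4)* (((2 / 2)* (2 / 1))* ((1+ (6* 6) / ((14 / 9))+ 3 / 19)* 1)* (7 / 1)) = -58376.12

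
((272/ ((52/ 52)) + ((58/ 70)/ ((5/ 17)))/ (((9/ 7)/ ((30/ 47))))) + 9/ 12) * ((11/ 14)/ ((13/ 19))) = 161577691/ 513240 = 314.82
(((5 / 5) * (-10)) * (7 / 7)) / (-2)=5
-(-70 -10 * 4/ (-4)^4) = 2245/ 32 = 70.16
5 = 5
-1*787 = -787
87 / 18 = 4.83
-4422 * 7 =-30954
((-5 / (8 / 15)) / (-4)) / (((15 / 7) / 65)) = 2275 / 32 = 71.09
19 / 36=0.53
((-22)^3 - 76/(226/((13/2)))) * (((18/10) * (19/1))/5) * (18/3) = -1234761246/2825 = -437083.63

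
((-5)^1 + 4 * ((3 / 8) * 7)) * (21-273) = -1386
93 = 93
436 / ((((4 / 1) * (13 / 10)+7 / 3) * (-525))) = -436 / 3955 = -0.11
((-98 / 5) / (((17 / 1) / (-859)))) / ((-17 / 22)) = -1852004 / 1445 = -1281.66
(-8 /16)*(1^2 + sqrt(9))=-2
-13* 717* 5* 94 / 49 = -4380870 / 49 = -89405.51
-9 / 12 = -3 / 4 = -0.75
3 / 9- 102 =-305 / 3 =-101.67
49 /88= 0.56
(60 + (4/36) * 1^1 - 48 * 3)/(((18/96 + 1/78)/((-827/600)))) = 3246802/5625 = 577.21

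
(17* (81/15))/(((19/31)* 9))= 1581/95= 16.64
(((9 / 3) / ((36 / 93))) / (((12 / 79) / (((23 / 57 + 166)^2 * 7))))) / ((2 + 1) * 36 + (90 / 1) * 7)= 1542273852175 / 115092576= 13400.29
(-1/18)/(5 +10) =-1/270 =-0.00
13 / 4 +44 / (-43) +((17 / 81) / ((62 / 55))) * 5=1363763 / 431892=3.16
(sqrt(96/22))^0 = 1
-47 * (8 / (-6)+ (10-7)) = -235 / 3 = -78.33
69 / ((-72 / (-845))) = 19435 / 24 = 809.79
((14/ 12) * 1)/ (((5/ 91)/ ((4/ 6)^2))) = 1274/ 135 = 9.44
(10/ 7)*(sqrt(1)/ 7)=10/ 49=0.20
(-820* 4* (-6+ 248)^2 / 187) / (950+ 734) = -609.99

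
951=951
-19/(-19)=1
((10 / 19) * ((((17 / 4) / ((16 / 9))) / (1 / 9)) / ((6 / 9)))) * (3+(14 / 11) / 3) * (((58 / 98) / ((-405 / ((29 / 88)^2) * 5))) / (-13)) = 46851269 / 329914224640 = 0.00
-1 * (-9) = 9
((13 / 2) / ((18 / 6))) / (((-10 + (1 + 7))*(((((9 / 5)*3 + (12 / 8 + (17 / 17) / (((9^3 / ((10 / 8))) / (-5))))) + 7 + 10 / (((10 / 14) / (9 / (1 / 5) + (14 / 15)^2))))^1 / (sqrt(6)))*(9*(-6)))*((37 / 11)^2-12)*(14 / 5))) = -1769625*sqrt(6) / 111153994084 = -0.00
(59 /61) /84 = 59 /5124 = 0.01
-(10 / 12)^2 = -25 / 36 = -0.69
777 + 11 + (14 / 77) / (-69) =598090 / 759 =788.00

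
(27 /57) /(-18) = -1 /38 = -0.03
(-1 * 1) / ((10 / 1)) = -1 / 10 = -0.10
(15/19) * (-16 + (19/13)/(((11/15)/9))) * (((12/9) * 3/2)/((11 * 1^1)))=8310/29887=0.28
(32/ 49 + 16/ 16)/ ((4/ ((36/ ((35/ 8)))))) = 5832/ 1715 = 3.40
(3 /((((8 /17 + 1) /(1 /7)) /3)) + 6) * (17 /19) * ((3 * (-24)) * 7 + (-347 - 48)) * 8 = -147083592 /3325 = -44235.67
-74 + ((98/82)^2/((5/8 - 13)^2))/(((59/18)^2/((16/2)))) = -52389959946/708038881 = -73.99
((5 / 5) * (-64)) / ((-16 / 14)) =56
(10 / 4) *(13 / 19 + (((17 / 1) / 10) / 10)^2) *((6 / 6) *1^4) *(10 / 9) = 135491 / 68400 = 1.98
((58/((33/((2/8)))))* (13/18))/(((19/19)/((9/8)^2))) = 1131/2816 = 0.40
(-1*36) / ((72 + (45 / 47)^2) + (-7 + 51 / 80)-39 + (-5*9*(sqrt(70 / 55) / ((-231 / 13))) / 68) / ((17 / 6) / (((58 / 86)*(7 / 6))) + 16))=-188662488509784119542873920 / 144401242718836548793713779 + 1182665886936884064000*sqrt(154) / 144401242718836548793713779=-1.31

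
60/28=15/7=2.14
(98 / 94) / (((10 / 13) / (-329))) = -4459 / 10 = -445.90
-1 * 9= -9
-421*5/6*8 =-8420/3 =-2806.67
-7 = -7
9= 9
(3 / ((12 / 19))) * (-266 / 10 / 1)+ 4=-2447 / 20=-122.35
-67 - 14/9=-617/9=-68.56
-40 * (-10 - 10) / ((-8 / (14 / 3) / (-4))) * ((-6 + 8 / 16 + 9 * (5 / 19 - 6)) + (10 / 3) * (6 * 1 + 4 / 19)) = -68002.34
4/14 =2/7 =0.29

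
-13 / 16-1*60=-973 / 16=-60.81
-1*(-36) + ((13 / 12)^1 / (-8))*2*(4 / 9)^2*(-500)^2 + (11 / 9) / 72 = -13338.47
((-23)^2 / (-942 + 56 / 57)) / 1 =-30153 / 53638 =-0.56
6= 6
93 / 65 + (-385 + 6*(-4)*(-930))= 1425868 / 65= 21936.43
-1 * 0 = 0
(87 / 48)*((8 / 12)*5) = 145 / 24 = 6.04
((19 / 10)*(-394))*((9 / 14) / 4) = -33687 / 280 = -120.31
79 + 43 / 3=280 / 3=93.33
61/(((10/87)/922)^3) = 3935413481407623/125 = 31483307851260.98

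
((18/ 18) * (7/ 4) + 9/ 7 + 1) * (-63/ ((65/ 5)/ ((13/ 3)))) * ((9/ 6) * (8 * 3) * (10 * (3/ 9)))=-10170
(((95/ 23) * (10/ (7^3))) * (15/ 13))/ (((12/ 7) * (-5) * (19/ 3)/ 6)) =-225/ 14651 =-0.02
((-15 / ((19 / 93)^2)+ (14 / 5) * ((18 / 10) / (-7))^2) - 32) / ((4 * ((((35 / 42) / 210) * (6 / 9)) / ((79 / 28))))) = -263569782519 / 2527000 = -104301.46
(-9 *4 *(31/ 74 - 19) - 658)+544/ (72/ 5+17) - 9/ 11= 1752467/ 63899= 27.43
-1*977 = -977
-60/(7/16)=-137.14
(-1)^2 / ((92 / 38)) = 19 / 46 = 0.41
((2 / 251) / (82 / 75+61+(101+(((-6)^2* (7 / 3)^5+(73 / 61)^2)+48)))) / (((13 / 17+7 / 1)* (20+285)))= 0.00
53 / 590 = 0.09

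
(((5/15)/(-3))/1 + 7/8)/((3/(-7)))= -1.78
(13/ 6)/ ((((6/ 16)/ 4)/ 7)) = 1456/ 9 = 161.78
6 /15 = 2 /5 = 0.40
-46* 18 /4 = -207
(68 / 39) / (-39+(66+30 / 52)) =136 / 2151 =0.06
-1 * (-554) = 554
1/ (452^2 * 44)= 1/ 8989376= 0.00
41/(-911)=-41/911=-0.05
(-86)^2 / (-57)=-7396 / 57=-129.75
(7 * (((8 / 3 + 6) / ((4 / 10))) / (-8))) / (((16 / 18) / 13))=-17745 / 64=-277.27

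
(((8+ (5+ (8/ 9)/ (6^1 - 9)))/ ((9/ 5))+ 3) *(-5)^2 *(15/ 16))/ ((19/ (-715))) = -54608125/ 6156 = -8870.72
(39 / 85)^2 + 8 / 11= 74531 / 79475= 0.94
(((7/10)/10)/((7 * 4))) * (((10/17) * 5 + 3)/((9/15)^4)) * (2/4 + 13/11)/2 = 93425/969408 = 0.10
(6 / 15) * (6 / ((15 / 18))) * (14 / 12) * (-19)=-1596 / 25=-63.84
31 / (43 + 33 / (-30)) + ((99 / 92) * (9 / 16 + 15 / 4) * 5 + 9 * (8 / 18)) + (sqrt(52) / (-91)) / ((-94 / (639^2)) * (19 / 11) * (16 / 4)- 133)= 8983062 * sqrt(13) / 54361649797 + 749319 / 26816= 27.94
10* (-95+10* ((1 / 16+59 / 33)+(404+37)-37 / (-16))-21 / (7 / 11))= 2853595 / 66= 43236.29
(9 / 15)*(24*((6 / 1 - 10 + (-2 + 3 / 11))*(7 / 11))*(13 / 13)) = -31752 / 605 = -52.48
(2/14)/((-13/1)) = -1/91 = -0.01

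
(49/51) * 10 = 490/51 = 9.61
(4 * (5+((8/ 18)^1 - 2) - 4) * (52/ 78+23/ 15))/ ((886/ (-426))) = 3124/ 1329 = 2.35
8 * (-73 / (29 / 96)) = -56064 / 29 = -1933.24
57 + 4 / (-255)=14531 / 255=56.98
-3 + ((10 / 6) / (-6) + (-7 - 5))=-275 / 18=-15.28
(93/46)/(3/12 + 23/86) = 7998/2047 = 3.91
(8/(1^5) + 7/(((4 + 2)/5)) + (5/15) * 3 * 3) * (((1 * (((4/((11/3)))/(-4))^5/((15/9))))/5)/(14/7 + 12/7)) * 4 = -171801/52341575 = -0.00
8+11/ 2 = 27/ 2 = 13.50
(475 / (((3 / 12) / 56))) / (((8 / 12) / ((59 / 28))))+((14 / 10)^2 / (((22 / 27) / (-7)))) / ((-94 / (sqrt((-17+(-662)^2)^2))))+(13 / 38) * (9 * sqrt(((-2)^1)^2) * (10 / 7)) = 2852262811851 / 6876100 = 414808.22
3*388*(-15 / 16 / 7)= -4365 / 28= -155.89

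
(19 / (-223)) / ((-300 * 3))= 0.00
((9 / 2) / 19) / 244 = 0.00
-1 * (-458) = 458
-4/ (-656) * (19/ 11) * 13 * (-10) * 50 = -30875/ 451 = -68.46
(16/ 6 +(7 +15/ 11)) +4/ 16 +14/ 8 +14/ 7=496/ 33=15.03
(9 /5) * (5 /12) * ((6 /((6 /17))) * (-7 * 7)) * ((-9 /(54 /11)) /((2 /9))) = 82467 /16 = 5154.19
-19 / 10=-1.90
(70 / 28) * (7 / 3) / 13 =35 / 78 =0.45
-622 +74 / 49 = -30404 / 49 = -620.49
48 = 48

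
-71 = -71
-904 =-904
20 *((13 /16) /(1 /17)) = 1105 /4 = 276.25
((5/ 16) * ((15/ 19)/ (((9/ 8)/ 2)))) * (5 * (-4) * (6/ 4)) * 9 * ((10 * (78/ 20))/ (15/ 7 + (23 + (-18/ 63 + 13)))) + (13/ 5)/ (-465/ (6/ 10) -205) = -601978091/ 4934300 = -122.00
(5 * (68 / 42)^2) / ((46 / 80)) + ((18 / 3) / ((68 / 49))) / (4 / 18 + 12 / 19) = 27.86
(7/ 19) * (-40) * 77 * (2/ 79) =-43120/ 1501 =-28.73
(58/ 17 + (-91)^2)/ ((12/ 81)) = 3802545/ 68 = 55919.78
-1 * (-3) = 3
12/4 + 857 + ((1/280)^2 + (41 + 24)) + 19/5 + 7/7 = 72896321/78400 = 929.80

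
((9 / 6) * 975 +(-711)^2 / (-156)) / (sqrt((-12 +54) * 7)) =-30819 * sqrt(6) / 728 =-103.70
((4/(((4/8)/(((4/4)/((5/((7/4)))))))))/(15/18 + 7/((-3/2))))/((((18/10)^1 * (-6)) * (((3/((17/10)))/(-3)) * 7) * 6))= -17/6210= -0.00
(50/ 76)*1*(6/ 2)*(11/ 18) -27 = -5881/ 228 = -25.79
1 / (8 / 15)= 1.88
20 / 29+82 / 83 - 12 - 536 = -1314998 / 2407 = -546.32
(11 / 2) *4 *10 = 220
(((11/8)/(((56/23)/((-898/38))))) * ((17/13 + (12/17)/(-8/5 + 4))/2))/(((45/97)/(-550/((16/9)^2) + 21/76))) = 91569436741981/22874808320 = 4003.07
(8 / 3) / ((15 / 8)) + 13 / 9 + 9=178 / 15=11.87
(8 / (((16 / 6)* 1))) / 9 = 1 / 3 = 0.33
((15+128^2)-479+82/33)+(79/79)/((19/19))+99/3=526564/33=15956.48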